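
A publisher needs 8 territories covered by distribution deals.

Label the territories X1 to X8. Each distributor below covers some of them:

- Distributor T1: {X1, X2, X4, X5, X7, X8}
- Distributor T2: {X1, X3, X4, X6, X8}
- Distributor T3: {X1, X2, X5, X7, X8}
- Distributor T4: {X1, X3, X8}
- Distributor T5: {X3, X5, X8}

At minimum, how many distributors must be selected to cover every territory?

Take {T1, T2}. Their union is {X1, X2, X3, X4, X5, X6, X7, X8}, which is all 8 territories.
No single distributor has all 8 territories (the largest, T1, has 6), so 2 is optimal.

2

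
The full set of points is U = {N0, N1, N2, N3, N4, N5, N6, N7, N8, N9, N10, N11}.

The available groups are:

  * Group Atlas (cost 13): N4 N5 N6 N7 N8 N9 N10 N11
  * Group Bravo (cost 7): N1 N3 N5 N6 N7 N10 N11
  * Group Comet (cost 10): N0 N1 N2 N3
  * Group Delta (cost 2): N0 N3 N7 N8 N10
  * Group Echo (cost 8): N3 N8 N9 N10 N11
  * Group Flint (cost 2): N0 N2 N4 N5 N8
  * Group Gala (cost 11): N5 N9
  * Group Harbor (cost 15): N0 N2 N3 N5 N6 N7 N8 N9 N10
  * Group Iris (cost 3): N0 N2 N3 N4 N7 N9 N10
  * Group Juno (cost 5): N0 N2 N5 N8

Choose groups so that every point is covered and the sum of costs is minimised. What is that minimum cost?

12

Bravo, Flint, Iris together cover every point (Bravo ∪ Flint ∪ Iris = {N0, N1, N2, N3, N4, N5, N6, N7, N8, N9, N10, N11}); total cost 7 + 2 + 3 = 12.
The greedy pick Delta, Flint, Bravo, Iris costs 14; no covering selection beats 12.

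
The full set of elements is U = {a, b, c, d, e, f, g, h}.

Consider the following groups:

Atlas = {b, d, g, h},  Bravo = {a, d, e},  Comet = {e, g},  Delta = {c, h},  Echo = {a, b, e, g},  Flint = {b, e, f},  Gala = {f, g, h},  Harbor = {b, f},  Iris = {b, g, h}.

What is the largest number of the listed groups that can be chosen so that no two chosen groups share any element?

Bravo, Delta, Harbor are pairwise disjoint (Bravo={a,d,e}; Delta={c,h}; Harbor={b,f}).
Every remaining group overlaps one of these, and no 4 of the listed groups are pairwise disjoint, so 3 is the maximum.

3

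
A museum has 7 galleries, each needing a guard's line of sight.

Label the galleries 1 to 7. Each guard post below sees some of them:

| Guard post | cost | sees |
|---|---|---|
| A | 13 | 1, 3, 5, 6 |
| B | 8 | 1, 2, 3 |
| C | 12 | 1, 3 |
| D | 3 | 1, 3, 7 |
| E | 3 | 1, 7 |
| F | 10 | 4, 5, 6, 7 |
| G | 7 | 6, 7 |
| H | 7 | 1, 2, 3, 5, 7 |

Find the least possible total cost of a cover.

17

F, H together cover every gallery (F ∪ H = {1, 2, 3, 4, 5, 6, 7}); total cost 10 + 7 = 17.
The greedy pick D, F, H costs 20; no covering selection beats 17.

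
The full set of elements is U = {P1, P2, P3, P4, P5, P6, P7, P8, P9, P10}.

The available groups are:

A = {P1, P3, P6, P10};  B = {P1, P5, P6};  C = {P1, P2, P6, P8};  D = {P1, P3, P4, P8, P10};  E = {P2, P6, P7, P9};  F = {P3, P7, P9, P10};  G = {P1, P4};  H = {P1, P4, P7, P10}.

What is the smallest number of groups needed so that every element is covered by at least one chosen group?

B and D and E together: B ∪ D ∪ E = {P1, P2, P3, P4, P5, P6, P7, P8, P9, P10} — every element is covered.
Only B contains P5, so B is forced; the remaining 7 elements need at least 2 more groups (each remaining group adds at most 4) — so at least 3 groups are needed, and 3 is optimal.

3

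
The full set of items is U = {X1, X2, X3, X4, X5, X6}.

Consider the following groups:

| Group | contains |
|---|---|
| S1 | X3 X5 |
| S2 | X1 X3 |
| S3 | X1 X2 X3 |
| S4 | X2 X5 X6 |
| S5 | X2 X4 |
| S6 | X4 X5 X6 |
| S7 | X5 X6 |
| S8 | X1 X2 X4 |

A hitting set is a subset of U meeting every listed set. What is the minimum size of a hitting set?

H = {X1, X4, X5} meets every group (each contains at least one member of H), and |H| = 3.
The groups S2, S5, S7 are pairwise disjoint, so any hitting set needs a separate item for each — at least 3. Hence 3 is optimal.

3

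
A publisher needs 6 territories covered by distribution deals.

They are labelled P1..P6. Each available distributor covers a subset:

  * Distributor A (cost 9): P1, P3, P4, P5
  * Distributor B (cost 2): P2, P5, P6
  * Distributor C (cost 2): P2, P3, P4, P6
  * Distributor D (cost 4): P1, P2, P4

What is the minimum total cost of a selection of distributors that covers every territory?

B, C, D together cover every territory (B ∪ C ∪ D = {P1, P2, P3, P4, P5, P6}); total cost 2 + 2 + 4 = 8.
No covering selection has total cost below 8.

8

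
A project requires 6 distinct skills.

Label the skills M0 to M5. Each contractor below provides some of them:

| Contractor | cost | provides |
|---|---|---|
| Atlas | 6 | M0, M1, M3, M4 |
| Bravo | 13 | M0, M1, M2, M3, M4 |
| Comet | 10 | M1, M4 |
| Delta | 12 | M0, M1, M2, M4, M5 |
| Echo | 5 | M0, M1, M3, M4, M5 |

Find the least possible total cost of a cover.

Delta, Echo together cover every skill (Delta ∪ Echo = {M0, M1, M2, M3, M4, M5}); total cost 12 + 5 = 17.
No covering selection has total cost below 17.

17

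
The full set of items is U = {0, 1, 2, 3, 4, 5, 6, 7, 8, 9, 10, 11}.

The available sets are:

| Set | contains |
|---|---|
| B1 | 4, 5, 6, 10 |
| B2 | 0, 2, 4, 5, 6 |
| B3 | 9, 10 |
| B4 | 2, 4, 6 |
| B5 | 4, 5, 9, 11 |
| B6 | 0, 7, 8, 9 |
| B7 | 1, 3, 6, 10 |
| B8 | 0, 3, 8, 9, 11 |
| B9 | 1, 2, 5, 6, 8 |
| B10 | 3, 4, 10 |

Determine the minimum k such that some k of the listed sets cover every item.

4

B4 and B5 and B6 and B7 together: B4 ∪ B5 ∪ B6 ∪ B7 = {0, 1, 2, 3, 4, 5, 6, 7, 8, 9, 10, 11} — every item is covered.
No 3 of the 10 sets cover everything (all 120 combinations miss at least one item), so 4 is optimal.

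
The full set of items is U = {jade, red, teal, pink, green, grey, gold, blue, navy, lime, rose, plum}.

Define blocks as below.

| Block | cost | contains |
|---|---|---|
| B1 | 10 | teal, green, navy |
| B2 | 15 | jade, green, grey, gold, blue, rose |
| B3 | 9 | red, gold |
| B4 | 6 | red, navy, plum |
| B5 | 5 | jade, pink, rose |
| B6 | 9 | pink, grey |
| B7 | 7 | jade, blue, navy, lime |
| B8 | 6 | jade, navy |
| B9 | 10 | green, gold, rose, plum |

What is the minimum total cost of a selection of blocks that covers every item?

B1, B4, B6, B7, B9 together cover every item (B1 ∪ B4 ∪ B6 ∪ B7 ∪ B9 = {jade, red, teal, pink, green, grey, gold, blue, navy, lime, rose, plum}); total cost 10 + 6 + 9 + 7 + 10 = 42.
The greedy pick B5, B4, B7, B1, B2 costs 43; no covering selection beats 42.

42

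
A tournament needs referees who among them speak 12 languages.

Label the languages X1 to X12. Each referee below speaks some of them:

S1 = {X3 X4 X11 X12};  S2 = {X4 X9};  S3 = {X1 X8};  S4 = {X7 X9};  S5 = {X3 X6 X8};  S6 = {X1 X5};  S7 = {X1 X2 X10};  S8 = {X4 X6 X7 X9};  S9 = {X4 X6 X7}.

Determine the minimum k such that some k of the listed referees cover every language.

Take {S1, S5, S6, S7, S8}. Their union is {X1, X2, X3, X4, X5, X6, X7, X8, X9, X10, X11, X12}, which is all 12 languages.
No 4 of the 9 referees cover everything (all 126 combinations miss at least one language), so 5 is optimal.

5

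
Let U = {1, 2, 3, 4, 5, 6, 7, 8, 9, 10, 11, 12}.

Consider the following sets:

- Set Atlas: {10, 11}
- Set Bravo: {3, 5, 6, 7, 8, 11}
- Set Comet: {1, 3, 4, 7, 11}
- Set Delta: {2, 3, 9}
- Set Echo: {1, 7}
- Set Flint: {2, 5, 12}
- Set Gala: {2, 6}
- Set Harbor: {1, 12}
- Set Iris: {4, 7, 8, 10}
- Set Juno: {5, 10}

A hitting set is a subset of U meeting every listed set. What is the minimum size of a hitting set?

The 4 elements {1, 2, 7, 10} hit every set.
No choice of 3 elements meets every set, so 4 is the minimum.

4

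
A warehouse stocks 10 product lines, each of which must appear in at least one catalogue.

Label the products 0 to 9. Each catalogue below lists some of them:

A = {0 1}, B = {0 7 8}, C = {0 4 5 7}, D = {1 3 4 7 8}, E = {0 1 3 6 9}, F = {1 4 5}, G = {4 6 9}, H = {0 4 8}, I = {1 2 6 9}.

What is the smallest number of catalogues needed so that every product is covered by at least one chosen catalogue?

C and D and I together: C ∪ D ∪ I = {0, 1, 2, 3, 4, 5, 6, 7, 8, 9} — every product is covered.
Only I contains 2, so I is forced; the remaining 6 products need at least 2 more catalogues (each remaining catalogue adds at most 4) — so at least 3 catalogues are needed, and 3 is optimal.

3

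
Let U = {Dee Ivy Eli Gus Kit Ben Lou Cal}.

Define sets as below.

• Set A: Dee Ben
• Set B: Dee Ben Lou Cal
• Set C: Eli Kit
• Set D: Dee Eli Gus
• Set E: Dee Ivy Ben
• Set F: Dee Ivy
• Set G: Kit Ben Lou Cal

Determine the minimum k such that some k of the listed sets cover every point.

D, E, and G cover everything between them: the union {Dee, Ivy, Eli, Gus, Kit, Ben, Lou, Cal} is all of U.
Only D contains Gus, so D is forced; the remaining 5 points need at least 2 more sets (each remaining set adds at most 4) — so at least 3 sets are needed, and 3 is optimal.

3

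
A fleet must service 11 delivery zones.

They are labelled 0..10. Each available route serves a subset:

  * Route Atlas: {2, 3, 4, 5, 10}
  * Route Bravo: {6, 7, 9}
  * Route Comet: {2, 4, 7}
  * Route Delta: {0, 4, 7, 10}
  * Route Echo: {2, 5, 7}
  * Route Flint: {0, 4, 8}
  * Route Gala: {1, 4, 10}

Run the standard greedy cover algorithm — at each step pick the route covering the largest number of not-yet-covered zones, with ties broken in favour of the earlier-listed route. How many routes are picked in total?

Greedy: pick Atlas (covers 5 new) → pick Bravo (covers 3 new) → pick Flint (covers 2 new) → pick Gala (covers 1 new). Total picks: 4.

4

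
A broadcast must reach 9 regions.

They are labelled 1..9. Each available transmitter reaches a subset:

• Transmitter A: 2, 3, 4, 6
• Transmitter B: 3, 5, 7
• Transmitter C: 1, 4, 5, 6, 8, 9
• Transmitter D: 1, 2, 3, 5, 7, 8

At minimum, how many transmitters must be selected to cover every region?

Take {C, D}. Their union is {1, 2, 3, 4, 5, 6, 7, 8, 9}, which is all 9 regions.
No single transmitter has all 9 regions (the largest, C, has 6), so 2 is optimal.

2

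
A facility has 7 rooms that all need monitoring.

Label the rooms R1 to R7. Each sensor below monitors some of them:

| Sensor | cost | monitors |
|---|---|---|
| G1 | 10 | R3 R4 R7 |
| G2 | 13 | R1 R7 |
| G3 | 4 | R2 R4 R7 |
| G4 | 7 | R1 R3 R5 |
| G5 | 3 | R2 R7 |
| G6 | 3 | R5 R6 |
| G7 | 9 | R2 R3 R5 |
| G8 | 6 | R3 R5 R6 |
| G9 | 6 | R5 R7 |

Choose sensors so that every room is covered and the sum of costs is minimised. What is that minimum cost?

14

G3, G4, G6 together cover every room (G3 ∪ G4 ∪ G6 = {R1, R2, R3, R4, R5, R6, R7}); total cost 4 + 7 + 3 = 14.
No covering selection has total cost below 14.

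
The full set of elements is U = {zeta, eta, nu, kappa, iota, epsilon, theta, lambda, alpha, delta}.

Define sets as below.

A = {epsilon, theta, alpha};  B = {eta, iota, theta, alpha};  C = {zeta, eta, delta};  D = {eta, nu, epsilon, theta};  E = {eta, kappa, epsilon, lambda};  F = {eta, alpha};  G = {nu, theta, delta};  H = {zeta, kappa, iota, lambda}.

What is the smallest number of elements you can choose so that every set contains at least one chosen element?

3

T = {eta, theta, lambda} meets every set (each contains at least one member of T), and |T| = 3.
The sets F, G, H are pairwise disjoint, so any hitting set needs a separate element for each — at least 3. Hence 3 is optimal.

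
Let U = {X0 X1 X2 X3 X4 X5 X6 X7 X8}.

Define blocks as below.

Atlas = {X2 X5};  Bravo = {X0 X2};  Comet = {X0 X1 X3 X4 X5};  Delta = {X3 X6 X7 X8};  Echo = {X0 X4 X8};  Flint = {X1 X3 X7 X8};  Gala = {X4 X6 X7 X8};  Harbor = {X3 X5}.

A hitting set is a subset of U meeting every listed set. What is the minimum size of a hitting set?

3

Take H = {X2, X3, X8}. Each listed block contains at least one of these, so H is a hitting set of size 3.
The blocks Bravo, Gala, Harbor are pairwise disjoint, so any hitting set needs a separate point for each — at least 3. Hence 3 is optimal.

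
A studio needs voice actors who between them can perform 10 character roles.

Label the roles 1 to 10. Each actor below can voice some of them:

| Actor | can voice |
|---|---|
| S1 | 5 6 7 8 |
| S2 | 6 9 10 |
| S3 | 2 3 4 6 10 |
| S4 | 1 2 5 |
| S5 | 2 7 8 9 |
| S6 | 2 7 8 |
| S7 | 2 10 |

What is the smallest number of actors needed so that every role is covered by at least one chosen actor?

S3 and S4 and S5 together: S3 ∪ S4 ∪ S5 = {1, 2, 3, 4, 5, 6, 7, 8, 9, 10} — every role is covered.
Only S4 contains 1, so S4 is forced; the remaining 7 roles need at least 2 more actors (each remaining actor adds at most 4) — so at least 3 actors are needed, and 3 is optimal.

3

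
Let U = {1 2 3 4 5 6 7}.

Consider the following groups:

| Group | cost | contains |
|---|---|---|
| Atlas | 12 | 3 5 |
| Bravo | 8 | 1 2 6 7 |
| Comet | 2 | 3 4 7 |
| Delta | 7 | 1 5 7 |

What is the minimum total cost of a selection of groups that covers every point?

17

Bravo, Comet, Delta together cover every point (Bravo ∪ Comet ∪ Delta = {1, 2, 3, 4, 5, 6, 7}); total cost 8 + 2 + 7 = 17.
No covering selection has total cost below 17.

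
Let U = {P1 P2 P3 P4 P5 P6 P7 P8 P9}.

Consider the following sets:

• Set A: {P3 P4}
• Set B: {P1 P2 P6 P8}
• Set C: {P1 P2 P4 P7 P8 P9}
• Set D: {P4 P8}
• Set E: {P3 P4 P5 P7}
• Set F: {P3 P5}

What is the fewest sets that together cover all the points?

Take {B, C, F}. Their union is {P1, P2, P3, P4, P5, P6, P7, P8, P9}, which is all 9 points.
Only B contains P6, so B is forced; the remaining 5 points need at least 2 more sets (each remaining set adds at most 4) — so at least 3 sets are needed, and 3 is optimal.

3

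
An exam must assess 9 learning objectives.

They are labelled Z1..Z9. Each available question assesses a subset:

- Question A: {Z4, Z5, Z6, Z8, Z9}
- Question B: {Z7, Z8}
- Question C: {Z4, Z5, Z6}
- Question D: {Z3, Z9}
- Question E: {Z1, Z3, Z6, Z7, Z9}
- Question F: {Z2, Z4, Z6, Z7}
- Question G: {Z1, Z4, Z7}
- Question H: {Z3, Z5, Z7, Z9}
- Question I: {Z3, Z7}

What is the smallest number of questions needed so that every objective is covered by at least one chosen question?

Take {A, E, F}. Their union is {Z1, Z2, Z3, Z4, Z5, Z6, Z7, Z8, Z9}, which is all 9 objectives.
Only F contains Z2, so F is forced; the remaining 5 objectives need at least 2 more questions (each remaining question adds at most 3) — so at least 3 questions are needed, and 3 is optimal.

3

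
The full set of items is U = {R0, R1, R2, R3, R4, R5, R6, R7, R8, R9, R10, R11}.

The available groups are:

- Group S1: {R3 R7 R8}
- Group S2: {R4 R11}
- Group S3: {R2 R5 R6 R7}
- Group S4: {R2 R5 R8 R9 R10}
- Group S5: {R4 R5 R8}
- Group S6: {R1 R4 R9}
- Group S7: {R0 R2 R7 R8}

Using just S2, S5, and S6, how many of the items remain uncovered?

Union of S2, S5, S6 = {R1, R4, R5, R8, R9, R11}.
Not covered: R0, R2, R3, R6, R7, R10 — 6 items.

6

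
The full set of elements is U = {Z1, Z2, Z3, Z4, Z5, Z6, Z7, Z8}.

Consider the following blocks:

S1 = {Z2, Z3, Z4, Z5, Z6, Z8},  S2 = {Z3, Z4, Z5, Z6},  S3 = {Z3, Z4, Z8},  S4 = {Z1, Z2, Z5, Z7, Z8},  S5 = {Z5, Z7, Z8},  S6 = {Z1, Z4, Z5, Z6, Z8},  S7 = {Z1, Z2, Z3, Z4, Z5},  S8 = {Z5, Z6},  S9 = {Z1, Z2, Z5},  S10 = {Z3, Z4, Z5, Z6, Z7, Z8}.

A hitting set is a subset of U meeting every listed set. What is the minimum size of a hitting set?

H = {Z3, Z5} meets every block (each contains at least one member of H), and |H| = 2.
The blocks S3, S8 are pairwise disjoint, so any hitting set needs a separate element for each — at least 2. Hence 2 is optimal.

2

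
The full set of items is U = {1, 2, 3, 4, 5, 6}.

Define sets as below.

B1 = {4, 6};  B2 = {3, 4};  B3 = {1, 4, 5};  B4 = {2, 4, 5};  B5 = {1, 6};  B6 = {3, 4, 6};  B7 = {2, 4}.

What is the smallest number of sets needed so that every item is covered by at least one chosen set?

Take {B4, B5, B6}. Their union is {1, 2, 3, 4, 5, 6}, which is all 6 items.
No 2 of the 7 sets cover everything (all 21 combinations miss at least one item), so 3 is optimal.

3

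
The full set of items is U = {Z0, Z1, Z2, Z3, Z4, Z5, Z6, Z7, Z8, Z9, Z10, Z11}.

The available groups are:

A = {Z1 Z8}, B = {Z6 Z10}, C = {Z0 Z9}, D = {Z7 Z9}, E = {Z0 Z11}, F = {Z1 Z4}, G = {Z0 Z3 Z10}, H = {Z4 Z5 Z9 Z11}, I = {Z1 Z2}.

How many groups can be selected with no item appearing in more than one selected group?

A, B, D, E are pairwise disjoint (A={Z1,Z8}; B={Z6,Z10}; D={Z7,Z9}; E={Z0,Z11}).
Every remaining group overlaps one of these, and no 5 of the listed groups are pairwise disjoint, so 4 is the maximum.

4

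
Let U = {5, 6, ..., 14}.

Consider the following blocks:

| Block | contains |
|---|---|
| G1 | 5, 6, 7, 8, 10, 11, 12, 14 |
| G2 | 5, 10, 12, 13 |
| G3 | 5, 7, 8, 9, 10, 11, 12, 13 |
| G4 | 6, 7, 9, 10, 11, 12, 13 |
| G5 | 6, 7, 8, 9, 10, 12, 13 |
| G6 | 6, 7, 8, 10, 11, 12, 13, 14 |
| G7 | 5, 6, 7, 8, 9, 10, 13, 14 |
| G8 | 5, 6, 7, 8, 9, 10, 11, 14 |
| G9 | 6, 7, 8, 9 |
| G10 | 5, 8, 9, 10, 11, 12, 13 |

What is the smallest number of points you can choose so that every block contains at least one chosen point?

H = {5, 6} meets every block (each contains at least one member of H), and |H| = 2.
The blocks G2, G9 are pairwise disjoint, so any hitting set needs a separate point for each — at least 2. Hence 2 is optimal.

2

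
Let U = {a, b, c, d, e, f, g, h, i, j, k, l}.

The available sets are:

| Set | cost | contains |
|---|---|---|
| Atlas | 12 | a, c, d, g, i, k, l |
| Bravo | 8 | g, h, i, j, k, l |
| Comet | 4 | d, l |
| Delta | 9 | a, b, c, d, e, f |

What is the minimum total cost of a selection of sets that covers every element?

17

Bravo, Delta together cover every element (Bravo ∪ Delta = {a, b, c, d, e, f, g, h, i, j, k, l}); total cost 8 + 9 = 17.
No covering selection has total cost below 17.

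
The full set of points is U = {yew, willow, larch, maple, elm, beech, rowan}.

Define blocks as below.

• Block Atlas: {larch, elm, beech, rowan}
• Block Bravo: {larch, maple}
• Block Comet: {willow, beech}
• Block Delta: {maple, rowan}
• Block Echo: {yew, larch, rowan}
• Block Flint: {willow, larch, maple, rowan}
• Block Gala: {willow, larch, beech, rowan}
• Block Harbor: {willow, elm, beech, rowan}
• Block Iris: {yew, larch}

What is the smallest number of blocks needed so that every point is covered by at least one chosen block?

3

Delta, Harbor, and Iris cover everything between them: the union {yew, willow, larch, maple, elm, beech, rowan} is all of U.
No 2 of the 9 blocks cover everything (all 36 combinations miss at least one point), so 3 is optimal.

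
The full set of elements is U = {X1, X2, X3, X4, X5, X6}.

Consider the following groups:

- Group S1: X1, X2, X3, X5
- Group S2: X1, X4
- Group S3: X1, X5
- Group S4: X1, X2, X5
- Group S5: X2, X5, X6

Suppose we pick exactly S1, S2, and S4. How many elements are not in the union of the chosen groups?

1

Union of S1, S2, S4 = {X1, X2, X3, X4, X5}.
Not covered: X6 — 1 element.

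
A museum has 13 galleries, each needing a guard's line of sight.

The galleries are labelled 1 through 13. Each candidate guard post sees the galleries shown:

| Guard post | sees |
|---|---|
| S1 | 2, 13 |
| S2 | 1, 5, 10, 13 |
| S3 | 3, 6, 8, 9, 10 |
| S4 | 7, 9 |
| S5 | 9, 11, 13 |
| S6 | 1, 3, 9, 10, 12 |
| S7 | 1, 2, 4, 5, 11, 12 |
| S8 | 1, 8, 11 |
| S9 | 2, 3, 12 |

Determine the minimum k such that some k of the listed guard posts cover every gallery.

Take {S2, S3, S4, S7}. Their union is {1, 2, 3, 4, 5, 6, 7, 8, 9, 10, 11, 12, 13}, which is all 13 galleries.
No 3 of the 9 guard posts cover everything (all 84 combinations miss at least one gallery), so 4 is optimal.

4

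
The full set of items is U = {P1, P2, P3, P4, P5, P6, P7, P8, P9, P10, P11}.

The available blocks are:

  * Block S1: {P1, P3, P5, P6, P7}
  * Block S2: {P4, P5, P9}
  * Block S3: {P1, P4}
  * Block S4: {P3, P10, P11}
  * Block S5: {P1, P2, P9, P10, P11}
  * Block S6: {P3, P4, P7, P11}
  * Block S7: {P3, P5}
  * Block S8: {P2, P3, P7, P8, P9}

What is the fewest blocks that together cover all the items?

Take {S1, S4, S6, S8}. Their union is {P1, P2, P3, P4, P5, P6, P7, P8, P9, P10, P11}, which is all 11 items.
No 3 of the 8 blocks cover everything (all 56 combinations miss at least one item), so 4 is optimal.

4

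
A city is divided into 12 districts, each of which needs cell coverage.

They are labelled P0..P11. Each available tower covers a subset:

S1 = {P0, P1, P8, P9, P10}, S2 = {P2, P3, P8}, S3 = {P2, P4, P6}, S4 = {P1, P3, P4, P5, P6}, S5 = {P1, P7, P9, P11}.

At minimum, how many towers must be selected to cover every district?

4

S1 and S3 and S4 and S5 together: S1 ∪ S3 ∪ S4 ∪ S5 = {P0, P1, P2, P3, P4, P5, P6, P7, P8, P9, P10, P11} — every district is covered.
No 3 of the 5 towers cover everything (all 10 combinations miss at least one district), so 4 is optimal.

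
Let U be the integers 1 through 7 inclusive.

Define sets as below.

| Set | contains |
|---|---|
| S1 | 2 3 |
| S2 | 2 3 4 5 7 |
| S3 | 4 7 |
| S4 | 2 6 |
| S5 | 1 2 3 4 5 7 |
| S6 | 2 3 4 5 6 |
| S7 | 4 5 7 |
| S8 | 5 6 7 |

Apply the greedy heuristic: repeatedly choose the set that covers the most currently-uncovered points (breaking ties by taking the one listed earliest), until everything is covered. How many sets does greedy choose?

Greedy: pick S5 (covers 6 new) → pick S4 (covers 1 new). Total picks: 2.

2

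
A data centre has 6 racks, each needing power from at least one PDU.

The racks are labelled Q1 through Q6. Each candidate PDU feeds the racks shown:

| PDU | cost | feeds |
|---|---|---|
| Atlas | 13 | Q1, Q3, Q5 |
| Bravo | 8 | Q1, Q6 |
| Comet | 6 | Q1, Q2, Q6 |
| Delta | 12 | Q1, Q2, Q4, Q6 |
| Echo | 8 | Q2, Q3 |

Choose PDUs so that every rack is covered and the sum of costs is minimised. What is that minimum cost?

25

Atlas, Delta together cover every rack (Atlas ∪ Delta = {Q1, Q2, Q3, Q4, Q5, Q6}); total cost 13 + 12 = 25.
The greedy pick Comet, Atlas, Delta costs 31; no covering selection beats 25.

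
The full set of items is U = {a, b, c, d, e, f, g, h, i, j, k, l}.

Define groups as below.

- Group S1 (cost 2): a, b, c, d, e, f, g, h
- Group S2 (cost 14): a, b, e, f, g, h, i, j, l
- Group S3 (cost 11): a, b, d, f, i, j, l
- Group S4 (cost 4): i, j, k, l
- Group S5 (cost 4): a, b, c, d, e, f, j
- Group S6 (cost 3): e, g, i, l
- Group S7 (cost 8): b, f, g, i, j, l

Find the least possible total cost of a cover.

6

S1, S4 together cover every item (S1 ∪ S4 = {a, b, c, d, e, f, g, h, i, j, k, l}); total cost 2 + 4 = 6.
No covering selection has total cost below 6.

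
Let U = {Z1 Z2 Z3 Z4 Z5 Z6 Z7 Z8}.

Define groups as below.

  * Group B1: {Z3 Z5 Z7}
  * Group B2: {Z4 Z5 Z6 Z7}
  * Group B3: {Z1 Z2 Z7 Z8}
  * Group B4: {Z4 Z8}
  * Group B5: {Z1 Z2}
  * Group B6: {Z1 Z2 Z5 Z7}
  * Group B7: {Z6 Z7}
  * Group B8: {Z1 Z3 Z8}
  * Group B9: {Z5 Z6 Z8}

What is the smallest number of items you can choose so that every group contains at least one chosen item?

3

H = {Z1, Z7, Z8} meets every group (each contains at least one member of H), and |H| = 3.
The groups B1, B4, B5 are pairwise disjoint, so any hitting set needs a separate item for each — at least 3. Hence 3 is optimal.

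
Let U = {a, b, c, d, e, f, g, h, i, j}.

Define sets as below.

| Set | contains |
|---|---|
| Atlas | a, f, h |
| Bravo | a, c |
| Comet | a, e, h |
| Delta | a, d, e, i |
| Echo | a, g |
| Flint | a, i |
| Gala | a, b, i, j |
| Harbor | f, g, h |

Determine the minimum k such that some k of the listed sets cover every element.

Bravo and Delta and Gala and Harbor together: Bravo ∪ Delta ∪ Gala ∪ Harbor = {a, b, c, d, e, f, g, h, i, j} — every element is covered.
Only Bravo contains c, so Bravo is forced; the remaining 8 elements need at least 3 more sets (each remaining set adds at most 3) — so at least 4 sets are needed, and 4 is optimal.

4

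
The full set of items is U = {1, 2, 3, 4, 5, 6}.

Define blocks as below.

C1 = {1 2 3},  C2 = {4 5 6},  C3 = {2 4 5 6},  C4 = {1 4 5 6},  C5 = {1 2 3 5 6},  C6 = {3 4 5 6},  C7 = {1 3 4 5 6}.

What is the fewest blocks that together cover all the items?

Take {C3, C7}. Their union is {1, 2, 3, 4, 5, 6}, which is all 6 items.
No single block has all 6 items (the largest, C5, has 5), so 2 is optimal.

2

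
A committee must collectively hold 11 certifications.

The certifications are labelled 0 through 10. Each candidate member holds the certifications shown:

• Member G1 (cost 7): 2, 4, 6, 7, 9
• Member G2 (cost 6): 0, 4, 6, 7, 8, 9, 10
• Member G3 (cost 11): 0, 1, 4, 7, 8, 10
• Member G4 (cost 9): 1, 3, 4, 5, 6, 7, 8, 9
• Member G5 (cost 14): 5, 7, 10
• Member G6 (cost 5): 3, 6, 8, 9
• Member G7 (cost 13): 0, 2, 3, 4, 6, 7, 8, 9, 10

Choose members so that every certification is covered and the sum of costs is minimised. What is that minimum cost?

22

G1, G2, G4 together cover every certification (G1 ∪ G2 ∪ G4 = {0, 1, 2, 3, 4, 5, 6, 7, 8, 9, 10}); total cost 7 + 6 + 9 = 22.
No covering selection has total cost below 22.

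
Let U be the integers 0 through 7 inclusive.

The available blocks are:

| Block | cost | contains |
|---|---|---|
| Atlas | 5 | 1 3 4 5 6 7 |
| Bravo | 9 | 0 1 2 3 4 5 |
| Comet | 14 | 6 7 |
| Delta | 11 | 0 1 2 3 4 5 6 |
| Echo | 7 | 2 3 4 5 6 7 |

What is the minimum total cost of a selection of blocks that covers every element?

14

Atlas, Bravo together cover every element (Atlas ∪ Bravo = {0, 1, 2, 3, 4, 5, 6, 7}); total cost 5 + 9 = 14.
No covering selection has total cost below 14.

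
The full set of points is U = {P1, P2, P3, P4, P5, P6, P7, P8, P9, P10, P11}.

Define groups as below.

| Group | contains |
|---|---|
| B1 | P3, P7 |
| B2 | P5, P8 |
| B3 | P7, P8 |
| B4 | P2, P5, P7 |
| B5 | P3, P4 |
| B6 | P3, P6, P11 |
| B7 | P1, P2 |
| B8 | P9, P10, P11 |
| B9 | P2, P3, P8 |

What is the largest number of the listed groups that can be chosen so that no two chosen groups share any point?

4

B1, B2, B7, B8 are pairwise disjoint (B1={P3,P7}; B2={P5,P8}; B7={P1,P2}; B8={P9,P10,P11}).
Every remaining group overlaps one of these, and no 5 of the listed groups are pairwise disjoint, so 4 is the maximum.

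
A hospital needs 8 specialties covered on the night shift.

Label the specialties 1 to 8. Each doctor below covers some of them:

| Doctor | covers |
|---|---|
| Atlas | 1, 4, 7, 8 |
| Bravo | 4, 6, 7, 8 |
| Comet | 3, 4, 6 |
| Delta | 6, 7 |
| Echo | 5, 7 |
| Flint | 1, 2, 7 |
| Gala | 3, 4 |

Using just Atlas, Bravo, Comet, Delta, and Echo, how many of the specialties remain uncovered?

Union of Atlas, Bravo, Comet, Delta, Echo = {1, 3, 4, 5, 6, 7, 8}.
Not covered: 2 — 1 specialty.

1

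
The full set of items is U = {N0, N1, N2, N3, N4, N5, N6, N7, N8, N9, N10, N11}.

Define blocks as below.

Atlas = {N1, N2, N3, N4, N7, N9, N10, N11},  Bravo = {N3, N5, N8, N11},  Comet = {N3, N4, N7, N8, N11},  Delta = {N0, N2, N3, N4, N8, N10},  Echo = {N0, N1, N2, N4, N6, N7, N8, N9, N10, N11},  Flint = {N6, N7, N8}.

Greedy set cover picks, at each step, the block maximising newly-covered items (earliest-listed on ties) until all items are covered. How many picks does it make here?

2

Greedy: pick Echo (covers 10 new) → pick Bravo (covers 2 new). Total picks: 2.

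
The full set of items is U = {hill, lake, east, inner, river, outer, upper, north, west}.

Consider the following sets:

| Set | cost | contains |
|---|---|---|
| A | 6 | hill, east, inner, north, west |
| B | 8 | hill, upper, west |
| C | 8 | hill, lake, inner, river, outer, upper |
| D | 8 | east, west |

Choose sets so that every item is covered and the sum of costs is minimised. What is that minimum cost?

A, C together cover every item (A ∪ C = {hill, lake, east, inner, river, outer, upper, north, west}); total cost 6 + 8 = 14.
No covering selection has total cost below 14.

14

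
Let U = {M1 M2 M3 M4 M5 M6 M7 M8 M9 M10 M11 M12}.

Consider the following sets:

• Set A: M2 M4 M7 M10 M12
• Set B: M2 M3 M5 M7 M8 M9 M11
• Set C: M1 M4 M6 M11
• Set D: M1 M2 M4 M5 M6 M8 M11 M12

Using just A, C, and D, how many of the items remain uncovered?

2

Union of A, C, D = {M1, M2, M4, M5, M6, M7, M8, M10, M11, M12}.
Not covered: M3, M9 — 2 items.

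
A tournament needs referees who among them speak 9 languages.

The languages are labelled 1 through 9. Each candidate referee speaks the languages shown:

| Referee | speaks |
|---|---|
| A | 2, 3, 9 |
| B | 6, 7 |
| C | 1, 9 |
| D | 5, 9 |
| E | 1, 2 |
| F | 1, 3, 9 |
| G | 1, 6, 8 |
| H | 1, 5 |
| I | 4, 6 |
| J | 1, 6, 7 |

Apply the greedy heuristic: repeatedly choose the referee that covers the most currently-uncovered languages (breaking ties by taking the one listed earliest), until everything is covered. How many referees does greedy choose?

Greedy: pick A (covers 3 new) → pick G (covers 3 new) → pick B (covers 1 new) → pick D (covers 1 new) → pick I (covers 1 new). Total picks: 5.

5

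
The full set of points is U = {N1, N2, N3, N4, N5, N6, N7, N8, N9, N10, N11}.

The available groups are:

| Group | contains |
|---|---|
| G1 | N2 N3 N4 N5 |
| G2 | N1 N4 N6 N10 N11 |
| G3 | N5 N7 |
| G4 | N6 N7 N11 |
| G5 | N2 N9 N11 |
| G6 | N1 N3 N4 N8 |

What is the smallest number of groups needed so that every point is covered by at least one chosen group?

4

G2, G3, G5, and G6 cover everything between them: the union {N1, N2, N3, N4, N5, N6, N7, N8, N9, N10, N11} is all of U.
Only G6 contains N8, so G6 is forced; the remaining 7 points need at least 3 more groups (each remaining group adds at most 3) — so at least 4 groups are needed, and 4 is optimal.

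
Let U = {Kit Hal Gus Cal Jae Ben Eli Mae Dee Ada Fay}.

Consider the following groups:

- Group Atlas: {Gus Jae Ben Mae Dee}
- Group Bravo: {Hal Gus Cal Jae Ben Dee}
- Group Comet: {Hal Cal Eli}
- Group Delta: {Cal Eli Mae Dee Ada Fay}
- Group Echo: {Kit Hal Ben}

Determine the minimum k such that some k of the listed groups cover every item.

Bravo, Delta, and Echo cover everything between them: the union {Kit, Hal, Gus, Cal, Jae, Ben, Eli, Mae, Dee, Ada, Fay} is all of U.
Only Echo contains Kit, so Echo is forced; the remaining 8 items need at least 2 more groups (each remaining group adds at most 6) — so at least 3 groups are needed, and 3 is optimal.

3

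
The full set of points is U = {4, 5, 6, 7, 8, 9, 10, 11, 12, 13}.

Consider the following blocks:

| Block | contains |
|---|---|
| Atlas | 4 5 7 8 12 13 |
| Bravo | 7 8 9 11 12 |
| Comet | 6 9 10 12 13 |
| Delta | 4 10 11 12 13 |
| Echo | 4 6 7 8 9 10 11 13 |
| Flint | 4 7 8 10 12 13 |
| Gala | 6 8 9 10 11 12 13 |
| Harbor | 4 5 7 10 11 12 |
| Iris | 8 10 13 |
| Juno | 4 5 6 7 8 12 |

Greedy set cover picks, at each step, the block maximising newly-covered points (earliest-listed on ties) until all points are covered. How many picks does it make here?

Greedy: pick Echo (covers 8 new) → pick Atlas (covers 2 new). Total picks: 2.

2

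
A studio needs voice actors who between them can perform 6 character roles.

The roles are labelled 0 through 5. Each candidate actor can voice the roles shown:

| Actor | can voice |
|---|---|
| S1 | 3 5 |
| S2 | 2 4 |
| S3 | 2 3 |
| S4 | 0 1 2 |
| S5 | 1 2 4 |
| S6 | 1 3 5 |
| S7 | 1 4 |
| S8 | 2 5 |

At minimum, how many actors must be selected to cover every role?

3

Take {S1, S4, S7}. Their union is {0, 1, 2, 3, 4, 5}, which is all 6 roles.
Only S4 contains 0, so S4 is forced; the remaining 3 roles need at least 2 more actors (each remaining actor adds at most 2) — so at least 3 actors are needed, and 3 is optimal.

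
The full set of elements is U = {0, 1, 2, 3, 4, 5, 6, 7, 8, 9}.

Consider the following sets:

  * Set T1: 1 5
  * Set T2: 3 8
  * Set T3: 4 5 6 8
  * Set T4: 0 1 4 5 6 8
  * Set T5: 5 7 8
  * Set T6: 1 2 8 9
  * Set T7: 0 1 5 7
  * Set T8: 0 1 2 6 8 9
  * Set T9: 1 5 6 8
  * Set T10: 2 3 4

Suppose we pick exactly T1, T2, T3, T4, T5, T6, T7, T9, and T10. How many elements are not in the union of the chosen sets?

Union of T1, T2, T3, T4, T5, T6, T7, T9, T10 = {0, 1, 2, 3, 4, 5, 6, 7, 8, 9} — that's every element, so 0 are uncovered.

0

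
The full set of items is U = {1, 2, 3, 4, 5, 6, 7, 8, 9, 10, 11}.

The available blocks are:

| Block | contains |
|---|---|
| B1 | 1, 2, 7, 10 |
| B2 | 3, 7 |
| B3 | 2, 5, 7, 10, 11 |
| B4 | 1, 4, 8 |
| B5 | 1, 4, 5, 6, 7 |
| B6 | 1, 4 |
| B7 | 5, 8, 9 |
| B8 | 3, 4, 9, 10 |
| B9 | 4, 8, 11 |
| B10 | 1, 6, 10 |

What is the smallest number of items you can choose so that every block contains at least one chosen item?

4

H = {1, 3, 8, 10} meets every block (each contains at least one member of H), and |H| = 4.
No choice of 3 items meets every block, so 4 is the minimum.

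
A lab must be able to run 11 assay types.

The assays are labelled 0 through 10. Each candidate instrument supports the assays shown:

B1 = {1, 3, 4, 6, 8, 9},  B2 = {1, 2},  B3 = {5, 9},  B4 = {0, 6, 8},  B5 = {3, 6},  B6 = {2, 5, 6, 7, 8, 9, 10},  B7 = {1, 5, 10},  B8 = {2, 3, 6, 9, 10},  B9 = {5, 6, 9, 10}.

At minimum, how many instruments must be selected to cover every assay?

Take {B1, B4, B6}. Their union is {0, 1, 2, 3, 4, 5, 6, 7, 8, 9, 10}, which is all 11 assays.
Only B4 contains 0, so B4 is forced; the remaining 8 assays need at least 2 more instruments (each remaining instrument adds at most 5) — so at least 3 instruments are needed, and 3 is optimal.

3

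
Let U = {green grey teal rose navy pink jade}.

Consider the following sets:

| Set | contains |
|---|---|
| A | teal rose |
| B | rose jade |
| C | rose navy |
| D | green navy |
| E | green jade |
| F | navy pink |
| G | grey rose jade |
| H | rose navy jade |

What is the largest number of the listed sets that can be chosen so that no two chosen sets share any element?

A, E, F are pairwise disjoint (A={teal,rose}; E={green,jade}; F={navy,pink}).
Every remaining set overlaps one of these, and no 4 of the listed sets are pairwise disjoint, so 3 is the maximum.

3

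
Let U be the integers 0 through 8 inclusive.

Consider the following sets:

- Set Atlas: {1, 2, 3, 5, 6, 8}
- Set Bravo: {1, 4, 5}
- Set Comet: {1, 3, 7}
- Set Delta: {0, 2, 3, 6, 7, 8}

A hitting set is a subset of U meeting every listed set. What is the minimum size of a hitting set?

The 2 items {1, 6} hit every set.
The sets Bravo, Delta are pairwise disjoint, so any hitting set needs a separate item for each — at least 2. Hence 2 is optimal.

2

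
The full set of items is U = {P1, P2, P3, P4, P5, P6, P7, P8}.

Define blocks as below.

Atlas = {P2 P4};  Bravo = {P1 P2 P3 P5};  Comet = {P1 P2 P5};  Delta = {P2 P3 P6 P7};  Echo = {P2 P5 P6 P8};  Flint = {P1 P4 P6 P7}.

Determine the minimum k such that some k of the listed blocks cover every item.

Delta, Echo, and Flint cover everything between them: the union {P1, P2, P3, P4, P5, P6, P7, P8} is all of U.
Only Echo contains P8, so Echo is forced; the remaining 4 items need at least 2 more blocks (each remaining block adds at most 3) — so at least 3 blocks are needed, and 3 is optimal.

3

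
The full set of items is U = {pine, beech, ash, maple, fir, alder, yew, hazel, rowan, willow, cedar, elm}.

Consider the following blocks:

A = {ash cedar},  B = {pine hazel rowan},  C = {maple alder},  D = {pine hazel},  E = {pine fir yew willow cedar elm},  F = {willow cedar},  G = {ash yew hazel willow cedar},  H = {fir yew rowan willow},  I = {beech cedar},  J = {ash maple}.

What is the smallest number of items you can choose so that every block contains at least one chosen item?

T = {maple, hazel, rowan, cedar} meets every block (each contains at least one member of T), and |T| = 4.
The blocks C, D, H, I are pairwise disjoint, so any hitting set needs a separate item for each — at least 4. Hence 4 is optimal.

4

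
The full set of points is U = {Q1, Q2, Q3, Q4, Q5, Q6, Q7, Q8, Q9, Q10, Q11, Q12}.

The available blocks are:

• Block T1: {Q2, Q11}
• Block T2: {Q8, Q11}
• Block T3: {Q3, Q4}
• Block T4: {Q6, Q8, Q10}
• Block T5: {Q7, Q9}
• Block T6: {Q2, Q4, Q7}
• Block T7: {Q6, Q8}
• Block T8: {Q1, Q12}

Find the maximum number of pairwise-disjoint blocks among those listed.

T1, T3, T4, T5, T8 are pairwise disjoint (T1={Q2,Q11}; T3={Q3,Q4}; T4={Q6,Q8,Q10}; T5={Q7,Q9}; T8={Q1,Q12}).
Every remaining block overlaps one of these, and no 6 of the listed blocks are pairwise disjoint, so 5 is the maximum.

5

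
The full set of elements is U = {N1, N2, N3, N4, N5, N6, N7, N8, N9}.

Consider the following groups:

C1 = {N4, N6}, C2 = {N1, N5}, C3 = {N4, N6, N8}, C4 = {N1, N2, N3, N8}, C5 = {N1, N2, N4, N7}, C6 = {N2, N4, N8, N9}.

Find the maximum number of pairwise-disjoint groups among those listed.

C2, C3 are pairwise disjoint (C2={N1,N5}; C3={N4,N6,N8}).
Every remaining group overlaps one of these, and no 3 of the listed groups are pairwise disjoint, so 2 is the maximum.

2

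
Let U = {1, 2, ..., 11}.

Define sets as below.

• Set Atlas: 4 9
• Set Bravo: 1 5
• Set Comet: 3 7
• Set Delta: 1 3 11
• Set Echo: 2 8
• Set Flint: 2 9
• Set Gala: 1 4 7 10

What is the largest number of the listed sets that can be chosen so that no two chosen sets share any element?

Atlas, Bravo, Comet, Echo are pairwise disjoint (Atlas={4,9}; Bravo={1,5}; Comet={3,7}; Echo={2,8}).
Every remaining set overlaps one of these, and no 5 of the listed sets are pairwise disjoint, so 4 is the maximum.

4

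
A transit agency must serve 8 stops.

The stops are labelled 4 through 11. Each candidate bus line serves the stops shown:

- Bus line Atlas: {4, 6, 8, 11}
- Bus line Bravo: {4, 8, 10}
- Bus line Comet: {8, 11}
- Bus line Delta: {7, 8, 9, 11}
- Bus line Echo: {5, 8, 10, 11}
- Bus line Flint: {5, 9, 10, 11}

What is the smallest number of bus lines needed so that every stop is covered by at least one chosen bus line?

Atlas and Delta and Echo together: Atlas ∪ Delta ∪ Echo = {4, 5, 6, 7, 8, 9, 10, 11} — every stop is covered.
Only Atlas contains 6, so Atlas is forced; the remaining 4 stops need at least 2 more bus lines (each remaining bus line adds at most 3) — so at least 3 bus lines are needed, and 3 is optimal.

3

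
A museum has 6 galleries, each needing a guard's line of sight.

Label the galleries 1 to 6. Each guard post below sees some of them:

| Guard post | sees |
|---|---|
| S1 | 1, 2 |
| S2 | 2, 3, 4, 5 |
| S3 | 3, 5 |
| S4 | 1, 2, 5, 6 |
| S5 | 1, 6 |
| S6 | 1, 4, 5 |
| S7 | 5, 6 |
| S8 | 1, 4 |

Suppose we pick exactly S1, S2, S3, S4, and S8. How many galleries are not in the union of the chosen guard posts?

Union of S1, S2, S3, S4, S8 = {1, 2, 3, 4, 5, 6} — that's every gallery, so 0 are uncovered.

0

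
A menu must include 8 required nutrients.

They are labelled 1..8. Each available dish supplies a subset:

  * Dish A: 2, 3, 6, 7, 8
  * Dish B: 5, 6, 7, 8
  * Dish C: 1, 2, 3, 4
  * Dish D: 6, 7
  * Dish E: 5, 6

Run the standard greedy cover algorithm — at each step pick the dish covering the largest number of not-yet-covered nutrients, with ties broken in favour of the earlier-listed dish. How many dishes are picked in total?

3

Greedy: pick A (covers 5 new) → pick C (covers 2 new) → pick B (covers 1 new). Total picks: 3.
(The true minimum cover uses only 2 dishes, so greedy is not optimal here.)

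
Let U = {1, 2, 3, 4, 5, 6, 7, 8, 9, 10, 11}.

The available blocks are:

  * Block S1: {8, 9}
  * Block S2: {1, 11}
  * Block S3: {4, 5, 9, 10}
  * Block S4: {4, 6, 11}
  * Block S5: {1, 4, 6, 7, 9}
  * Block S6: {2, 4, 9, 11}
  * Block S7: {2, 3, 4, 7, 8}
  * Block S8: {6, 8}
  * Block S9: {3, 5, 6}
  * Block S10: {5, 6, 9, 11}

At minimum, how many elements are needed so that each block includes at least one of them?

4

Take H = {1, 4, 6, 8}. Each listed block contains at least one of these, so H is a hitting set of size 4.
No choice of 3 elements meets every block, so 4 is the minimum.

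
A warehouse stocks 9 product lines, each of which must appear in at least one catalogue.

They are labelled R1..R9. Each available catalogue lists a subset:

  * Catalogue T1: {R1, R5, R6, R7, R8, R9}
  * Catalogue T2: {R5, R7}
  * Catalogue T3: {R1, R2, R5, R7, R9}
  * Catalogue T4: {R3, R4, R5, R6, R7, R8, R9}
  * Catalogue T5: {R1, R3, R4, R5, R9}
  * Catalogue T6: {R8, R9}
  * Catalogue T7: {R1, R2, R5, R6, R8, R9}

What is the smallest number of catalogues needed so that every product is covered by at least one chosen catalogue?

2

Take {T4, T7}. Their union is {R1, R2, R3, R4, R5, R6, R7, R8, R9}, which is all 9 products.
No single catalogue has all 9 products (the largest, T4, has 7), so 2 is optimal.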